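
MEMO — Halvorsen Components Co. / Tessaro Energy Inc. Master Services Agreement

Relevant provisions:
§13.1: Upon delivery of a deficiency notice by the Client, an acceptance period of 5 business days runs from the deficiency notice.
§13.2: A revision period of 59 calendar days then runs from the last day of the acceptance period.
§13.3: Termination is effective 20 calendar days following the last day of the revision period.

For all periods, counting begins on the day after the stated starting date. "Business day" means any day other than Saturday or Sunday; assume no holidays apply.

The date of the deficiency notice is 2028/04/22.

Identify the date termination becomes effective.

2028/07/16

The last day of the acceptance period: counting 5 business days from Saturday, 2028/04/22 (Apr 24, Apr 25, Apr 26, Apr 27, Apr 28, skipping weekends) reaches Friday, 2028/04/28.
The last day of the revision period: 2028/04/28 + 59 days = 2028/06/26.
The date termination becomes effective: 20 calendar days after 2028/06/26 is 2028/07/16.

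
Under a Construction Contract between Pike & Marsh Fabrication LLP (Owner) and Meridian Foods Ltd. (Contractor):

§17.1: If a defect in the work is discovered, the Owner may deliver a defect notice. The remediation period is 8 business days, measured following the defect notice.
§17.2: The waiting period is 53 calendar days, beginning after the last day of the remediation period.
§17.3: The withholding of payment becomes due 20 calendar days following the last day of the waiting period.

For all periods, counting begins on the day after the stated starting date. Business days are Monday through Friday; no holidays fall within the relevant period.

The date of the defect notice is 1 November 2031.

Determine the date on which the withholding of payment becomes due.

24 January 2032

The last day of the remediation period: 8 business days after Saturday, 1 November 2031, skipping weekends — Nov 3, Nov 4, Nov 5, Nov 6, Nov 7, Nov 10, Nov 11, Nov 12 — lands on Wednesday, 12 November 2031.
The last day of the waiting period: 53 calendar days after 12 November 2031 is 4 January 2032.
The date on which the withholding of payment becomes due: 20 calendar days after 4 January 2032 is 24 January 2032.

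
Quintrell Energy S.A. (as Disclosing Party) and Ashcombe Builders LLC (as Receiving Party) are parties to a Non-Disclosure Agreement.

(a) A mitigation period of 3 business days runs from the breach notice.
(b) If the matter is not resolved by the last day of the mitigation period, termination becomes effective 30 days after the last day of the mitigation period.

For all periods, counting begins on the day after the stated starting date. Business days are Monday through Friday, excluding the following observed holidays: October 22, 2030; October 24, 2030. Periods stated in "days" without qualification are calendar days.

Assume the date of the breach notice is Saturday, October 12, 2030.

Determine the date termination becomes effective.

November 15, 2030

From Saturday, October 12, 2030, 3 business days (Oct 14, Oct 15, Oct 16, skipping weekends) brings us to Wednesday, October 16, 2030, which is the last day of the mitigation period.
The date termination becomes effective: 30 calendar days after October 16, 2030 is November 15, 2030.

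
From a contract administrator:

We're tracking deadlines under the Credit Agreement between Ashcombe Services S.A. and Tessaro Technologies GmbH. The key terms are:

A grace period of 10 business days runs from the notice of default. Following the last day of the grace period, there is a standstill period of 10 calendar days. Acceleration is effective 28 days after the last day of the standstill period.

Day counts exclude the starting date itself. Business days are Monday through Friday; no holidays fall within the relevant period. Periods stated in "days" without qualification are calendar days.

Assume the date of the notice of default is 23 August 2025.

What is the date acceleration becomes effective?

From Saturday, 23 August 2025, 10 business days (Aug 25, Aug 26, Aug 27, Aug 28, Aug 29, Sep 1, Sep 2, Sep 3, Sep 4, Sep 5, skipping weekends) brings us to Friday, 5 September 2025, which is the last day of the grace period.
The last day of the standstill period: 5 September 2025 + 10 days = 15 September 2025.
Adding 28 calendar days to 15 September 2025 gives 13 October 2025, which is the date acceleration becomes effective.

13 October 2025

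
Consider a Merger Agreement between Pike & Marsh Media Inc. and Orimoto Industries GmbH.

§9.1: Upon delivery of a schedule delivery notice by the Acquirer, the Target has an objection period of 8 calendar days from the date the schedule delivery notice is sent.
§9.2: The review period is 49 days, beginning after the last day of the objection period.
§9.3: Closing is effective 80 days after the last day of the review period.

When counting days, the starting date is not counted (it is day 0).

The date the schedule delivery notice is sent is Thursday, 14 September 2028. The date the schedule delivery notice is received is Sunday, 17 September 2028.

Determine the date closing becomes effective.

Adding 8 calendar days to 14 September 2028 gives 22 September 2028, which is the last day of the objection period.
The last day of the review period: 49 calendar days after 22 September 2028 is 10 November 2028.
The date closing becomes effective: 80 calendar days after 10 November 2028 is 29 January 2029.

29 January 2029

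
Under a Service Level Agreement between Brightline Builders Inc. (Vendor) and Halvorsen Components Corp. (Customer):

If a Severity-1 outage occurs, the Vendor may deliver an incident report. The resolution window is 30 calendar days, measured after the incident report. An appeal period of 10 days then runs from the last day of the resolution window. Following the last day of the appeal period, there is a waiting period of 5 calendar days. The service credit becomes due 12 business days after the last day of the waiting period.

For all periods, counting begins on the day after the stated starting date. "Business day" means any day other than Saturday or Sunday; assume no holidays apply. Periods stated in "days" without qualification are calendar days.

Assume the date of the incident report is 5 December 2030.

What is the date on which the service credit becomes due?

4 February 2031

Adding 30 calendar days to 5 December 2030 gives 4 January 2031, which is the last day of the resolution window.
Adding 10 calendar days to 4 January 2031 gives 14 January 2031, which is the last day of the appeal period.
The last day of the waiting period: 14 January 2031 + 5 days = 19 January 2031.
The date on which the service credit becomes due: counting 12 business days from Sunday, 19 January 2031 (Jan 20, Jan 21, Jan 22, Jan 23, …, Jan 31, Feb 3, Feb 4, skipping weekends) reaches Tuesday, 4 February 2031.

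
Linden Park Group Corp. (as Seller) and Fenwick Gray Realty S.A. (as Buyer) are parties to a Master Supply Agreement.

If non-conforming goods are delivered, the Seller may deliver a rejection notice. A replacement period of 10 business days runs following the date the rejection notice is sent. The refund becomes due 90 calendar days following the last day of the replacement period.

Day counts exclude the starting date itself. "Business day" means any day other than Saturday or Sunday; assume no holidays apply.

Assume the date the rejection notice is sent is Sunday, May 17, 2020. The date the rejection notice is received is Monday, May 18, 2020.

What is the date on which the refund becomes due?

August 27, 2020

The last day of the replacement period: 10 business days after Sunday, May 17, 2020, skipping weekends — May 18, May 19, May 20, May 21, May 22, May 25, May 26, May 27, May 28, May 29 — lands on Friday, May 29, 2020.
The date on which the refund becomes due: May 29, 2020 + 90 days = August 27, 2020.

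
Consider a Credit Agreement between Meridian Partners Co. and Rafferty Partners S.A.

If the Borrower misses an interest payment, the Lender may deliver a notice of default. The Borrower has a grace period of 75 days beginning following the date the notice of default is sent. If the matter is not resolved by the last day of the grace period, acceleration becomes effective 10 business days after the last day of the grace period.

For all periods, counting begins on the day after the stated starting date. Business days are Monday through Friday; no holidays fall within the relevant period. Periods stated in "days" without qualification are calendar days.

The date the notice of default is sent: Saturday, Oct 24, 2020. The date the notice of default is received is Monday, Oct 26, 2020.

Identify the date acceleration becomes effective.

Jan 21, 2021

The last day of the grace period: 75 calendar days after Oct 24, 2020 is Jan 7, 2021.
From Thursday, Jan 7, 2021, 10 business days (Jan 8, Jan 11, Jan 12, Jan 13, Jan 14, Jan 15, Jan 18, Jan 19, Jan 20, Jan 21, skipping weekends) brings us to Thursday, Jan 21, 2021, which is the date acceleration becomes effective.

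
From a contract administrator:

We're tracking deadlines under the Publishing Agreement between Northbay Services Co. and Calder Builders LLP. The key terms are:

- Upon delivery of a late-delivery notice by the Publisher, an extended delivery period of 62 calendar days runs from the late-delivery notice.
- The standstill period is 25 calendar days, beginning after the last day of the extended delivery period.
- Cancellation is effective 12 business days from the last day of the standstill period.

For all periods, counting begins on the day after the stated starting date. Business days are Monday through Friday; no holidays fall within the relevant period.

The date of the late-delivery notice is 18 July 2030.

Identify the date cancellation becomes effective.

Adding 62 calendar days to 18 July 2030 gives 18 September 2030, which is the last day of the extended delivery period.
Adding 25 calendar days to 18 September 2030 gives 13 October 2030, which is the last day of the standstill period.
From Sunday, 13 October 2030, 12 business days (Oct 14, Oct 15, Oct 16, Oct 17, …, Oct 25, Oct 28, Oct 29, skipping weekends) brings us to Tuesday, 29 October 2030, which is the date cancellation becomes effective.

29 October 2030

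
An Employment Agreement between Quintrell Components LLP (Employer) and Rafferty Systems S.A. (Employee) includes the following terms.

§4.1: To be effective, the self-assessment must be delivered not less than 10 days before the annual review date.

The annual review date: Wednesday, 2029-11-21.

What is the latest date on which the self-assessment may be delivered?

2029-11-11

Counting back 10 calendar days from 2029-11-21 gives 2029-11-11.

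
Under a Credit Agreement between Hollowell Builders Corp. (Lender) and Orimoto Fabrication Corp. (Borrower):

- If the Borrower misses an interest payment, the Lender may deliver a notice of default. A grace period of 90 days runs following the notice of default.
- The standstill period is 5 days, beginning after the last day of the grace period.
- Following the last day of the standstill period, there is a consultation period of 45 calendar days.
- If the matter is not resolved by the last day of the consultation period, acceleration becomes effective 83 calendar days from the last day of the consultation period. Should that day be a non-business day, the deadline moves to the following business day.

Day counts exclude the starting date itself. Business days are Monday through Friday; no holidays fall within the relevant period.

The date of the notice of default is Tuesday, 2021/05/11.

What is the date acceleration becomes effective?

2021/12/20

The last day of the grace period: 2021/05/11 + 90 days = 2021/08/09.
The last day of the standstill period: 2021/08/09 + 5 days = 2021/08/14.
The last day of the consultation period: 45 calendar days after 2021/08/14 is 2021/09/28.
The date acceleration becomes effective: 83 calendar days after 2021/09/28 is 2021/12/20. 2021/12/20 is a Monday, so no roll-forward applies.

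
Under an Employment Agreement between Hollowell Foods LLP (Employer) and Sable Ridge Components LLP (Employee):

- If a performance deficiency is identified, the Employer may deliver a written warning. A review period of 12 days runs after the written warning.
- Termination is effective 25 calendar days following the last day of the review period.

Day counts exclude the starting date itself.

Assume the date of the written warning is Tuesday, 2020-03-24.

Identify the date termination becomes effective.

2020-04-30

The last day of the review period: 12 calendar days after 2020-03-24 is 2020-04-05.
The date termination becomes effective: 25 calendar days after 2020-04-05 is 2020-04-30.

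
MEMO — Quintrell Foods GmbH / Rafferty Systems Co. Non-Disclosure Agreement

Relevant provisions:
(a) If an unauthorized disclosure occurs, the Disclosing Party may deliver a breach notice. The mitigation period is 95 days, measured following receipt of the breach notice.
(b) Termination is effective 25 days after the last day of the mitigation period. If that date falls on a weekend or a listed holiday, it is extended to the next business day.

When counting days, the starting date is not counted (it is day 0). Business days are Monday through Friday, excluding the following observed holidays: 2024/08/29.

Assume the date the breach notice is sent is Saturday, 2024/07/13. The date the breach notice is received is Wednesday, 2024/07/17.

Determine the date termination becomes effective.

Adding 95 calendar days to 2024/07/17 gives 2024/10/20, which is the last day of the mitigation period.
The date termination becomes effective: 25 calendar days after 2024/10/20 is 2024/11/14. 2024/11/14 is a Thursday and is not a listed holiday, so no roll-forward applies.

2024/11/14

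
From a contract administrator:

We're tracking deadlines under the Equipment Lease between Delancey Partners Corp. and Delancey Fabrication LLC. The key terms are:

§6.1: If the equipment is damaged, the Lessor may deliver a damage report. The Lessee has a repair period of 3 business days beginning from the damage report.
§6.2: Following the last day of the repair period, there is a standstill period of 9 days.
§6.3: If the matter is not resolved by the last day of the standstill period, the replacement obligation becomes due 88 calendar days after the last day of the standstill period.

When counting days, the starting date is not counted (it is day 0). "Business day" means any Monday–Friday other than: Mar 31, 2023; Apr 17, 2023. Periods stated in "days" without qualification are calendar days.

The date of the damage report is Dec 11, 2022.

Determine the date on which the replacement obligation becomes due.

The last day of the repair period: 3 business days after Sunday, Dec 11, 2022, skipping weekends — Dec 12, Dec 13, Dec 14 — lands on Wednesday, Dec 14, 2022.
Adding 9 calendar days to Dec 14, 2022 gives Dec 23, 2022, which is the last day of the standstill period.
The date on which the replacement obligation becomes due: 88 calendar days after Dec 23, 2022 is Mar 21, 2023.

Mar 21, 2023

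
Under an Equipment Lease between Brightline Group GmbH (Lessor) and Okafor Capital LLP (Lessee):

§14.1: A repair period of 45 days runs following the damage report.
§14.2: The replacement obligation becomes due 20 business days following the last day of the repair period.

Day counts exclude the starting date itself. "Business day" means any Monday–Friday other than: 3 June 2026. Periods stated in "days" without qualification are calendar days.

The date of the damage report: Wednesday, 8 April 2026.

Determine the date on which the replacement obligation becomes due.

The last day of the repair period: 45 calendar days after 8 April 2026 is 23 May 2026.
The date on which the replacement obligation becomes due: counting 20 business days from Saturday, 23 May 2026 (May 25, May 26, May 27, May 28, …, Jun 18, Jun 19, Jun 22, skipping weekends and the listed holiday on Jun 3) reaches Monday, 22 June 2026.

22 June 2026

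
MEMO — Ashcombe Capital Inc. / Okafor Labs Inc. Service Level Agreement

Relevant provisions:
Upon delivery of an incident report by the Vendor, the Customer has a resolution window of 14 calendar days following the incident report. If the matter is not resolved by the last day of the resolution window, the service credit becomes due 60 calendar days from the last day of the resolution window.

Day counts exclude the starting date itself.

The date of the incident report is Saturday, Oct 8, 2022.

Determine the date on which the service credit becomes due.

Dec 21, 2022

Adding 14 calendar days to Oct 8, 2022 gives Oct 22, 2022, which is the last day of the resolution window.
Adding 60 calendar days to Oct 22, 2022 gives Dec 21, 2022, which is the date on which the service credit becomes due.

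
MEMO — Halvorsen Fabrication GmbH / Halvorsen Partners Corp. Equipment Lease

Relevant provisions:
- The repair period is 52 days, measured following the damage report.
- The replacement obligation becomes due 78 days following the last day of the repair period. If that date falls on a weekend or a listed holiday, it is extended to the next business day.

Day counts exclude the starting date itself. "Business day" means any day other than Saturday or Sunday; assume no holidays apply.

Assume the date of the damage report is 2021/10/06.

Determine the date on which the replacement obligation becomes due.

2022/02/14

Adding 52 calendar days to 2021/10/06 gives 2021/11/27, which is the last day of the repair period.
The date on which the replacement obligation becomes due: 2021/11/27 + 78 days = 2022/02/13. That falls on a Sunday, so it rolls to the next business day, Monday, 2022/02/14.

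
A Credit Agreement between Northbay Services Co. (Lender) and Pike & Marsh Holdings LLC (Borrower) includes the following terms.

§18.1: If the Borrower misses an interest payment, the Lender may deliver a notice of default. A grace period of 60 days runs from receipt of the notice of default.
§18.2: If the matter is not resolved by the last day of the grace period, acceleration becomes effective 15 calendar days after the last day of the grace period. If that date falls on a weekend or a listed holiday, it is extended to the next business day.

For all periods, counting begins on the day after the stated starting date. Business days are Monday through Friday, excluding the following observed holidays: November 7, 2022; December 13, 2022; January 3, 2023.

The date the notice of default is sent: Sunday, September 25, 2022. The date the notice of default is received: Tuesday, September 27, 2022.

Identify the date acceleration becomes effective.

The last day of the grace period: 60 calendar days after September 27, 2022 is November 26, 2022.
The date acceleration becomes effective: November 26, 2022 + 15 days = December 11, 2022. That falls on a Sunday, so it rolls to the next business day, Monday, December 12, 2022.

December 12, 2022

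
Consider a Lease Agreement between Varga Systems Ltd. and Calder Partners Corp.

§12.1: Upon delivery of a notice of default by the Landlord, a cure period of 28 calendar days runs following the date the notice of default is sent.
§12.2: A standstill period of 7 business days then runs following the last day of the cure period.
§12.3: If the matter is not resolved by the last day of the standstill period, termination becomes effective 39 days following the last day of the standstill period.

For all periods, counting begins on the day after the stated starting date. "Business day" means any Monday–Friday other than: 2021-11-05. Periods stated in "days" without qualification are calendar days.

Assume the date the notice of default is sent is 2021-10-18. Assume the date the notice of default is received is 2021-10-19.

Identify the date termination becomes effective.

The last day of the cure period: 2021-10-18 + 28 days = 2021-11-15.
The last day of the standstill period: 7 business days after Monday, 2021-11-15, skipping weekends — Nov 16, Nov 17, Nov 18, Nov 19, Nov 22, Nov 23, Nov 24 — lands on Wednesday, 2021-11-24.
The date termination becomes effective: 2021-11-24 + 39 days = 2022-01-02.

2022-01-02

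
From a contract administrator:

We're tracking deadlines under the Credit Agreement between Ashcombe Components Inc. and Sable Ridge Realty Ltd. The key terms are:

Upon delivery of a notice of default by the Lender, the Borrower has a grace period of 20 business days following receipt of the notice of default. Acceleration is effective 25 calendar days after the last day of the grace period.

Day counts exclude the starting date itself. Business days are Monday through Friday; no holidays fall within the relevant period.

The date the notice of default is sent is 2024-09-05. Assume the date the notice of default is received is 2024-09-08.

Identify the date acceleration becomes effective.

From Sunday, 2024-09-08, 20 business days (Sep 9, Sep 10, Sep 11, Sep 12, …, Oct 2, Oct 3, Oct 4, skipping weekends) brings us to Friday, 2024-10-04, which is the last day of the grace period.
The date acceleration becomes effective: 2024-10-04 + 25 days = 2024-10-29.

2024-10-29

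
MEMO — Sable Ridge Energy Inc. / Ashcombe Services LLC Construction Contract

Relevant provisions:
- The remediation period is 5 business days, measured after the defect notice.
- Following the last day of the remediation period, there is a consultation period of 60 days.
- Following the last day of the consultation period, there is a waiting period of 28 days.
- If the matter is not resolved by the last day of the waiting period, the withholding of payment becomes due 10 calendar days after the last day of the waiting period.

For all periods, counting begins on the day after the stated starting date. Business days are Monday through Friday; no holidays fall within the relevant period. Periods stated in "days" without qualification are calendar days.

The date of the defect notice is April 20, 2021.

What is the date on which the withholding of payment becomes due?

August 3, 2021

From Tuesday, April 20, 2021, 5 business days (Apr 21, Apr 22, Apr 23, Apr 26, Apr 27, skipping weekends) brings us to Tuesday, April 27, 2021, which is the last day of the remediation period.
The last day of the consultation period: 60 calendar days after April 27, 2021 is June 26, 2021.
Adding 28 calendar days to June 26, 2021 gives July 24, 2021, which is the last day of the waiting period.
The date on which the withholding of payment becomes due: 10 calendar days after July 24, 2021 is August 3, 2021.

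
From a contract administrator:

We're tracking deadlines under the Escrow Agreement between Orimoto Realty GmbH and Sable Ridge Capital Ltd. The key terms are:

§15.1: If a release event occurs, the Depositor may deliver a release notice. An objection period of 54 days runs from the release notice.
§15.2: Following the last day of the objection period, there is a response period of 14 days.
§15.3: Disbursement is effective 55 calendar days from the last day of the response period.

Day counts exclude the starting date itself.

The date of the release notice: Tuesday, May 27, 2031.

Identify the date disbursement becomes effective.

Adding 54 calendar days to May 27, 2031 gives July 20, 2031, which is the last day of the objection period.
The last day of the response period: July 20, 2031 + 14 days = August 3, 2031.
The date disbursement becomes effective: 55 calendar days after August 3, 2031 is September 27, 2031.

September 27, 2031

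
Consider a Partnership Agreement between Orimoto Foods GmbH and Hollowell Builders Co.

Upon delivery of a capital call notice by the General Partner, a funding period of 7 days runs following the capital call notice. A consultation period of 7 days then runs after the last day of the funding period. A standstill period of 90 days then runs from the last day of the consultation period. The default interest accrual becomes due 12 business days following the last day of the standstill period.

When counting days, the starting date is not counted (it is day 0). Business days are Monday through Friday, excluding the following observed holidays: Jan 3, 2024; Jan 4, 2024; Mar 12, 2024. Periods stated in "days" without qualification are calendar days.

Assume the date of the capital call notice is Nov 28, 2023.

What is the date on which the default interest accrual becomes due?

Mar 28, 2024

The last day of the funding period: 7 calendar days after Nov 28, 2023 is Dec 5, 2023.
The last day of the consultation period: 7 calendar days after Dec 5, 2023 is Dec 12, 2023.
Adding 90 calendar days to Dec 12, 2023 gives Mar 11, 2024, which is the last day of the standstill period.
The date on which the default interest accrual becomes due: counting 12 business days from Monday, Mar 11, 2024 (Mar 13, Mar 14, Mar 15, Mar 18, …, Mar 26, Mar 27, Mar 28, skipping weekends and the listed holiday on Mar 12) reaches Thursday, Mar 28, 2024.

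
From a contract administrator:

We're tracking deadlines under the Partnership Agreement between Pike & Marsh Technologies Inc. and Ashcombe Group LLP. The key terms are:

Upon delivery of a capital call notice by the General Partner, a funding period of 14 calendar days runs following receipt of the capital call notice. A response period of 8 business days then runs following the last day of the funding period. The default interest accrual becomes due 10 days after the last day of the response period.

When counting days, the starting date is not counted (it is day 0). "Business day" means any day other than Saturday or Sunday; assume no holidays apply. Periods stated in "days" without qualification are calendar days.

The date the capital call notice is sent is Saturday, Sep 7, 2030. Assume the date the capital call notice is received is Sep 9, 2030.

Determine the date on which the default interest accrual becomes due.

The last day of the funding period: Sep 9, 2030 + 14 days = Sep 23, 2030.
The last day of the response period: 8 business days after Monday, Sep 23, 2030, skipping weekends — Sep 24, Sep 25, Sep 26, Sep 27, Sep 30, Oct 1, Oct 2, Oct 3 — lands on Thursday, Oct 3, 2030.
The date on which the default interest accrual becomes due: Oct 3, 2030 + 10 days = Oct 13, 2030.

Oct 13, 2030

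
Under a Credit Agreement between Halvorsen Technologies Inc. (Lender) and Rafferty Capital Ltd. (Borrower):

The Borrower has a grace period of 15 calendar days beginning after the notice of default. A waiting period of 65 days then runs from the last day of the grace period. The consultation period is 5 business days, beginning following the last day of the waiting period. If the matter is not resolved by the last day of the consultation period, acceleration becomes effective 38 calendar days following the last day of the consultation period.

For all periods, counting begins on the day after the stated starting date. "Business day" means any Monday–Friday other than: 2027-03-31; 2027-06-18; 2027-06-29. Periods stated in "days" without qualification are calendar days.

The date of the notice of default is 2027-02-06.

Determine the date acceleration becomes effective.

The last day of the grace period: 2027-02-06 + 15 days = 2027-02-21.
Adding 65 calendar days to 2027-02-21 gives 2027-04-27, which is the last day of the waiting period.
The last day of the consultation period: counting 5 business days from Tuesday, 2027-04-27 (Apr 28, Apr 29, Apr 30, May 3, May 4, skipping weekends) reaches Tuesday, 2027-05-04.
The date acceleration becomes effective: 2027-05-04 + 38 days = 2027-06-11.

2027-06-11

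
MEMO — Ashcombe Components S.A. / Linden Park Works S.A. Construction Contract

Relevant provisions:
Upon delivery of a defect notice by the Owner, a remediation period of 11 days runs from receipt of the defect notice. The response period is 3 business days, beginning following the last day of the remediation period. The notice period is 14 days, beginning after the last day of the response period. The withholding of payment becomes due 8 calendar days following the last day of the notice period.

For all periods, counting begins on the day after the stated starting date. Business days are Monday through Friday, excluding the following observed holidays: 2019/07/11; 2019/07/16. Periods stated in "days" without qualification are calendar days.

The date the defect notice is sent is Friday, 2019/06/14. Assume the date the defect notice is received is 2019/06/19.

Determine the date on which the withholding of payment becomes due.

2019/07/25

The last day of the remediation period: 2019/06/19 + 11 days = 2019/06/30.
The last day of the response period: counting 3 business days from Sunday, 2019/06/30 (Jul 1, Jul 2, Jul 3, skipping weekends) reaches Wednesday, 2019/07/03.
The last day of the notice period: 14 calendar days after 2019/07/03 is 2019/07/17.
The date on which the withholding of payment becomes due: 8 calendar days after 2019/07/17 is 2019/07/25.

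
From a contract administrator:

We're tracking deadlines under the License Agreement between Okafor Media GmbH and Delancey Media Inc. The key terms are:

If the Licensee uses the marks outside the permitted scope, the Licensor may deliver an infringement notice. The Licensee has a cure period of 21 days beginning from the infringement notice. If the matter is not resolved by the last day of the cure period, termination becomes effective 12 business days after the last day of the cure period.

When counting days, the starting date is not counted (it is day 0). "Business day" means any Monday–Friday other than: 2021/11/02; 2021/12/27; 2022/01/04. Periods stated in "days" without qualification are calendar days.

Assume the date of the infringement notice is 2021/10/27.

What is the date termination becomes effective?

2021/12/03

The last day of the cure period: 2021/10/27 + 21 days = 2021/11/17.
From Wednesday, 2021/11/17, 12 business days (Nov 18, Nov 19, Nov 22, Nov 23, …, Dec 1, Dec 2, Dec 3, skipping weekends) brings us to Friday, 2021/12/03, which is the date termination becomes effective.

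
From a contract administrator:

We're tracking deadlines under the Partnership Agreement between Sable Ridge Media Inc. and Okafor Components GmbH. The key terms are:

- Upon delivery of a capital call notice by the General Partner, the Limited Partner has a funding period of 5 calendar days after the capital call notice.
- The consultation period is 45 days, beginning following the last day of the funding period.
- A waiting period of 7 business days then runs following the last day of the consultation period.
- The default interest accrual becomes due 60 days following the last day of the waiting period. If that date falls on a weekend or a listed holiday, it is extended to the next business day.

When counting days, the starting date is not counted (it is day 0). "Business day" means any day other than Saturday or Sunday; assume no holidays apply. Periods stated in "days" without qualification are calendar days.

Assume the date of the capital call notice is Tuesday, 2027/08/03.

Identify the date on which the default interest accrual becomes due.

2027/11/30

The last day of the funding period: 5 calendar days after 2027/08/03 is 2027/08/08.
Adding 45 calendar days to 2027/08/08 gives 2027/09/22, which is the last day of the consultation period.
The last day of the waiting period: 7 business days after Wednesday, 2027/09/22, skipping weekends — Sep 23, Sep 24, Sep 27, Sep 28, Sep 29, Sep 30, Oct 1 — lands on Friday, 2027/10/01.
Adding 60 calendar days to 2027/10/01 gives 2027/11/30, which is the date on which the default interest accrual becomes due. 2027/11/30 is a Tuesday, so no roll-forward applies.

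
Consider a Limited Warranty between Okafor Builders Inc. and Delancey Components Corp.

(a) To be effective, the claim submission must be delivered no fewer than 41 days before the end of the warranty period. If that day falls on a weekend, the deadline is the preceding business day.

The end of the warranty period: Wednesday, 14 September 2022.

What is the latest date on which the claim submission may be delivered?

4 August 2022

14 September 2022 minus 41 days is 4 August 2022. That is a Thursday, so no adjustment is needed.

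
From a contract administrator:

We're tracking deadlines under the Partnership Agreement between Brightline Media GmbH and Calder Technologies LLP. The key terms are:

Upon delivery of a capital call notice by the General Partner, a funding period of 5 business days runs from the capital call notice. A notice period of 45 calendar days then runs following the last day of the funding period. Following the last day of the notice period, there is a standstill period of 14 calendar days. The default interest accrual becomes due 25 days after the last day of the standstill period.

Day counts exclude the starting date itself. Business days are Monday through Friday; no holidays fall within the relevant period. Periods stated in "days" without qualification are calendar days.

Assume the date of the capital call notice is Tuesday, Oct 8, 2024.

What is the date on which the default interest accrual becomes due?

Jan 7, 2025

From Tuesday, Oct 8, 2024, 5 business days (Oct 9, Oct 10, Oct 11, Oct 14, Oct 15, skipping weekends) brings us to Tuesday, Oct 15, 2024, which is the last day of the funding period.
Adding 45 calendar days to Oct 15, 2024 gives Nov 29, 2024, which is the last day of the notice period.
Adding 14 calendar days to Nov 29, 2024 gives Dec 13, 2024, which is the last day of the standstill period.
The date on which the default interest accrual becomes due: Dec 13, 2024 + 25 days = Jan 7, 2025.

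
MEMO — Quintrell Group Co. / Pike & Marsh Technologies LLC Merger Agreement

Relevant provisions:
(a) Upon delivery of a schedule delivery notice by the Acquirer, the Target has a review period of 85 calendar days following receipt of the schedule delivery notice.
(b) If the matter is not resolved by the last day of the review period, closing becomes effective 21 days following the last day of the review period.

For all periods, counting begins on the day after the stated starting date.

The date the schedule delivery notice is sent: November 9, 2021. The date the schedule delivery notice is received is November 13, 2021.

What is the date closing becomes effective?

February 27, 2022

The last day of the review period: November 13, 2021 + 85 days = February 6, 2022.
Adding 21 calendar days to February 6, 2022 gives February 27, 2022, which is the date closing becomes effective.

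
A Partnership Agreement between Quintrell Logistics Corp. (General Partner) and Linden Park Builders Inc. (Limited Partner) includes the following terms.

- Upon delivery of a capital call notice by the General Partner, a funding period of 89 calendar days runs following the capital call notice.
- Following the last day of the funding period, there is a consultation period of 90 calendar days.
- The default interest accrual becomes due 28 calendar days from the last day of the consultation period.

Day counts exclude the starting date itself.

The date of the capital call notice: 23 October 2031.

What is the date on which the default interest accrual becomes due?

17 May 2032

The last day of the funding period: 23 October 2031 + 89 days = 20 January 2032.
Adding 90 calendar days to 20 January 2032 gives 19 April 2032, which is the last day of the consultation period.
The date on which the default interest accrual becomes due: 19 April 2032 + 28 days = 17 May 2032.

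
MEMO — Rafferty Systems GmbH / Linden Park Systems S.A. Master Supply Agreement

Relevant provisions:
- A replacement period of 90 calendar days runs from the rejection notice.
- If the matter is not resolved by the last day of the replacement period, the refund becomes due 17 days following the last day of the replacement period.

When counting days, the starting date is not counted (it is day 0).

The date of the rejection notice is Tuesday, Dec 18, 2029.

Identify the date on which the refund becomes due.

The last day of the replacement period: 90 calendar days after Dec 18, 2029 is Mar 18, 2030.
The date on which the refund becomes due: Mar 18, 2030 + 17 days = Apr 4, 2030.

Apr 4, 2030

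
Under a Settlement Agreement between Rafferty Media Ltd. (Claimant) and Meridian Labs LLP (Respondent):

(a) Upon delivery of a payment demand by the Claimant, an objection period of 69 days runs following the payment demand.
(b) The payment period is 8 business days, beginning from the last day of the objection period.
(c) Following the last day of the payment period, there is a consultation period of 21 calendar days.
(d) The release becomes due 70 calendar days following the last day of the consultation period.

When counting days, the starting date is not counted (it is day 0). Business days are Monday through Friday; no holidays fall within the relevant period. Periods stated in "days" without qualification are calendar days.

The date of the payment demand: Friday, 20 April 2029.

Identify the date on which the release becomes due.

The last day of the objection period: 20 April 2029 + 69 days = 28 June 2029.
The last day of the payment period: 8 business days after Thursday, 28 June 2029, skipping weekends — Jun 29, Jul 2, Jul 3, Jul 4, Jul 5, Jul 6, Jul 9, Jul 10 — lands on Tuesday, 10 July 2029.
The last day of the consultation period: 10 July 2029 + 21 days = 31 July 2029.
Adding 70 calendar days to 31 July 2029 gives 9 October 2029, which is the date on which the release becomes due.

9 October 2029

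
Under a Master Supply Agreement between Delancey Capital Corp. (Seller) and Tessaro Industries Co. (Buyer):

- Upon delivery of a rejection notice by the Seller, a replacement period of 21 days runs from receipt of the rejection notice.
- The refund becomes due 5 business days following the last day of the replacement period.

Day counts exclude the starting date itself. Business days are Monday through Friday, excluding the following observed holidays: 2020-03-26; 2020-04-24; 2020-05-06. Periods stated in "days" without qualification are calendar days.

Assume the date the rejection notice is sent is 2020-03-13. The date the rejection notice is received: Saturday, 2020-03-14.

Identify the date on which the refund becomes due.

2020-04-10

Adding 21 calendar days to 2020-03-14 gives 2020-04-04, which is the last day of the replacement period.
The date on which the refund becomes due: 5 business days after Saturday, 2020-04-04, skipping weekends — Apr 6, Apr 7, Apr 8, Apr 9, Apr 10 — lands on Friday, 2020-04-10.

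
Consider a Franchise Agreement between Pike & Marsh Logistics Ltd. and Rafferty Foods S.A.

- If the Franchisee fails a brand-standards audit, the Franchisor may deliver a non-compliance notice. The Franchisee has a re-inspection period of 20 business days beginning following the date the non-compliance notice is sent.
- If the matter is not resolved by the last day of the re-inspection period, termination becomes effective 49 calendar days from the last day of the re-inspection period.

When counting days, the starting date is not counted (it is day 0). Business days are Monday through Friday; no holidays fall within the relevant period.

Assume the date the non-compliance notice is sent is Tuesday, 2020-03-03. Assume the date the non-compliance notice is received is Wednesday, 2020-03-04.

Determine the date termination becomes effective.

From Tuesday, 2020-03-03, 20 business days (Mar 4, Mar 5, Mar 6, Mar 9, …, Mar 27, Mar 30, Mar 31, skipping weekends) brings us to Tuesday, 2020-03-31, which is the last day of the re-inspection period.
The date termination becomes effective: 2020-03-31 + 49 days = 2020-05-19.

2020-05-19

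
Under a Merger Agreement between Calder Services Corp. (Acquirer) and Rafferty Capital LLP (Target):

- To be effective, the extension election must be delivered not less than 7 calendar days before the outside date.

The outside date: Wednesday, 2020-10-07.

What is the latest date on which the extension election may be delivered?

2020-09-30

Counting back 7 calendar days from 2020-10-07 gives 2020-09-30.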